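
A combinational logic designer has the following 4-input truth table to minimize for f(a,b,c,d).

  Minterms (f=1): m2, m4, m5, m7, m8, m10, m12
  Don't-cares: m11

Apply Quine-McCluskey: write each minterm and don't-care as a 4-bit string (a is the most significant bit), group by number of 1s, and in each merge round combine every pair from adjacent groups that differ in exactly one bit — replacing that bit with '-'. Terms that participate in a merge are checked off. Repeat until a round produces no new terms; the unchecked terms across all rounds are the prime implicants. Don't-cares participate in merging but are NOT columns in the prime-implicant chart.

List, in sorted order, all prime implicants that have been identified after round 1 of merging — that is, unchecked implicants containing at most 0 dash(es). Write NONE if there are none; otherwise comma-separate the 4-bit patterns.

NONE

size-2^0 implicants → 0010(✓)  0100(✓)  0101(✓)  0111(✓)  1000(✓)  1010(✓)  1011(✓)  1100(✓)
size-2^1 implicants → -010  -100  01-1  010-  1-00  10-0  101-
Unchecked terms (primes): -010, -100, 01-1, 010-, 1-00, 10-0, 101-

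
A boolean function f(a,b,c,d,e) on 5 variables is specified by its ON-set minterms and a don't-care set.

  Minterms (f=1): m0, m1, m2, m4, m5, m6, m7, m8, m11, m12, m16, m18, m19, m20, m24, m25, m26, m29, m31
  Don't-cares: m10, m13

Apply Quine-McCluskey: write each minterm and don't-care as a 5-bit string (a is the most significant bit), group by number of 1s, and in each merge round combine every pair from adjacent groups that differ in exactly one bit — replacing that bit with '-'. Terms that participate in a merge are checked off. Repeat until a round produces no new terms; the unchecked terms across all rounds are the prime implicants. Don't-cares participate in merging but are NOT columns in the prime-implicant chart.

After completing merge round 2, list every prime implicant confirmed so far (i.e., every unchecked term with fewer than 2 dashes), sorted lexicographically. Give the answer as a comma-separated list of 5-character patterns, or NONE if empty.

-1101, 0101-, 1001-, 11-01, 1100-, 111-1

size-2^0 implicants → 00000(✓)  00001(✓)  00010(✓)  00100(✓)  00101(✓)  00110(✓)  00111(✓)  01000(✓)  01010(✓)  01011(✓)  01100(✓)  01101(✓)  10000(✓)  10010(✓)  10011(✓)  10100(✓)  11000(✓)  11001(✓)  11010(✓)  11101(✓)  11111(✓)
size-2^1 implicants → -0000(✓)  -0010(✓)  -0100(✓)  -1000(✓)  -1010(✓)  -1101  0-000(✓)  0-010(✓)  0-100(✓)  0-101(✓)  00-00(✓)  00-01(✓)  00-10(✓)  000-0(✓)  0000-(✓)  001-0(✓)  001-1(✓)  0010-(✓)  0011-(✓)  01-00(✓)  010-0(✓)  0101-  0110-(✓)  1-000(✓)  1-010(✓)  10-00(✓)  100-0(✓)  1001-  11-01  110-0(✓)  1100-  111-1
size-2^2 implicants → --000(✓)  --010(✓)  -0-00  -00-0(✓)  -10-0(✓)  0--00  0-0-0(✓)  0-10-  00--0  00-0-  001--  1-0-0(✓)
size-2^3 implicants → --0-0
Unchecked terms (primes): --0-0, -0-00, -1101, 0--00, 0-10-, 00--0, 00-0-, 001--, 0101-, 1001-, 11-01, 1100-, 111-1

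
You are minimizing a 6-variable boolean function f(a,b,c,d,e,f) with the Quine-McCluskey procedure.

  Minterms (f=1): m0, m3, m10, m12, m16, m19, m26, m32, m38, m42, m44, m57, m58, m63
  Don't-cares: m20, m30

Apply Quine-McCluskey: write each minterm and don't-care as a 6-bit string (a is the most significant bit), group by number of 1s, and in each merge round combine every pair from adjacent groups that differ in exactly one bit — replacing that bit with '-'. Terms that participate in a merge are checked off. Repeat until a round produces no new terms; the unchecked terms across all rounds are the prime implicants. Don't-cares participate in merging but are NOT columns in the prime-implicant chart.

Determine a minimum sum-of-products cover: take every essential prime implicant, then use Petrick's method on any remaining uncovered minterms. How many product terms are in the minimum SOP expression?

8

Round 0: 000000✓ 000011✓ 001010✓ 001100✓ 010000✓ 010011✓ 010100✓ 011010✓ 011110✓ 100000✓ 100110 101010✓ 101100✓ 111001 111010✓ 111111
Round 1: -00000 -01010✓ -01100 -11010✓ 0-0000 0-0011 0-1010✓ 010-00 011-10 1-1010✓
Round 2: --1010
PIs = {--1010, -00000, -01100, 0-0000, 0-0011, 010-00, 011-10, 100110, 111001, 111111}
Coverage chart:
  m0: -00000,0-0000
  m3: 0-0011 ←essential
  m10: --1010 ←essential
  m12: -01100 ←essential
  m16: 0-0000,010-00
  m19: 0-0011 ←essential
  m26: --1010,011-10
  m32: -00000 ←essential
  m38: 100110 ←essential
  m42: --1010 ←essential
  m44: -01100 ←essential
  m57: 111001 ←essential
  m58: --1010 ←essential
  m63: 111111 ←essential
Essential: --1010, -00000, -01100, 0-0011, 100110, 111001, 111111
Petrick residual → 0-0000
Min cover (8 terms): cd'ef' + b'c'd'e'f' + b'cde'f' + a'c'd'e'f' + a'c'd'ef + ab'c'def' + abcd'e'f + abcdef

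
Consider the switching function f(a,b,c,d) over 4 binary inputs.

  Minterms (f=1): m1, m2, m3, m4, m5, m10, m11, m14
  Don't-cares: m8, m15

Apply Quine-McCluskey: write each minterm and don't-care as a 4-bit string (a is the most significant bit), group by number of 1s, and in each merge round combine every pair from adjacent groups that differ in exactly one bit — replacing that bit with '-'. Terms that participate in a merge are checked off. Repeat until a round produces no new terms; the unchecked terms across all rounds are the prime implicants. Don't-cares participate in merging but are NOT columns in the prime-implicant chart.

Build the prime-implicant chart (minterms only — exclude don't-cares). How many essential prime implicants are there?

3

Round 0: 0001✓ 0010✓ 0011✓ 0100✓ 0101✓ 1000✓ 1010✓ 1011✓ 1110✓ 1111✓
Round 1: -010✓ -011✓ 0-01 00-1 001-✓ 010- 1-10✓ 1-11✓ 10-0 101-✓ 111-✓
Round 2: -01- 1-1-
PIs = {-01-, 0-01, 00-1, 010-, 1-1-, 10-0}
Coverage chart:
  m1: 0-01,00-1
  m2: -01- ←essential
  m3: -01-,00-1
  m4: 010- ←essential
  m5: 0-01,010-
  m10: -01-,1-1-,10-0
  m11: -01-,1-1-
  m14: 1-1- ←essential
Essential: -01-, 010-, 1-1-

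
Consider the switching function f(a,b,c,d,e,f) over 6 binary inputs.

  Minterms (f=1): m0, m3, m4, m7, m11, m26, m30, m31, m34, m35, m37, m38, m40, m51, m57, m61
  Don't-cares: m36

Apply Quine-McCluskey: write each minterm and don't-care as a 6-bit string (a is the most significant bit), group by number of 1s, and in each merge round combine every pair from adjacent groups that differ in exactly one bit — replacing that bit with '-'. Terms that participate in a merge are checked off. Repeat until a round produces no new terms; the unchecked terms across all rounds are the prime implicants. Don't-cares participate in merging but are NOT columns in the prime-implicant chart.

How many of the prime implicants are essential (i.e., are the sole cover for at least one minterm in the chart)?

size-2^0 implicants → 000000(✓)  000011(✓)  000100(✓)  000111(✓)  001011(✓)  011010(✓)  011110(✓)  011111(✓)  100010(✓)  100011(✓)  100100(✓)  100101(✓)  100110(✓)  101000  110011(✓)  111001(✓)  111101(✓)
size-2^1 implicants → -00011  -00100  00-011  000-00  000-11  011-10  01111-  1-0011  100-10  10001-  1001-0  10010-  111-01
Unchecked terms (primes): -00011, -00100, 00-011, 000-00, 000-11, 011-10, 01111-, 1-0011, 100-10, 10001-, 1001-0, 10010-, 101000, 111-01
Minterm coverage:
  m0 ⊆ 000-00 [E]
  m3 ⊆ -00011,00-011,000-11
  m4 ⊆ -00100,000-00
  m7 ⊆ 000-11 [E]
  m11 ⊆ 00-011 [E]
  m26 ⊆ 011-10 [E]
  m30 ⊆ 011-10,01111-
  m31 ⊆ 01111- [E]
  m34 ⊆ 100-10,10001-
  m35 ⊆ -00011,1-0011,10001-
  m37 ⊆ 10010- [E]
  m38 ⊆ 100-10,1001-0
  m40 ⊆ 101000 [E]
  m51 ⊆ 1-0011 [E]
  m57 ⊆ 111-01 [E]
  m61 ⊆ 111-01 [E]
E = {00-011, 000-00, 000-11, 011-10, 01111-, 1-0011, 10010-, 101000, 111-01}

9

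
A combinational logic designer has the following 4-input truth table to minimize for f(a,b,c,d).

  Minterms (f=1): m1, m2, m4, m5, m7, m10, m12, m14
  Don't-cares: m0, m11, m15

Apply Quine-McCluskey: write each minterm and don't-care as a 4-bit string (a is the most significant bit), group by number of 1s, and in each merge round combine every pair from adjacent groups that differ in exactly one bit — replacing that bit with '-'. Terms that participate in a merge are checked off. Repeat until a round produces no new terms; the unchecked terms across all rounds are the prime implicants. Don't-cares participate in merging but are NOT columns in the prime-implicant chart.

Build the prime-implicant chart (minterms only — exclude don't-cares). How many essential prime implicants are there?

Round 0: 0000✓ 0001✓ 0010✓ 0100✓ 0101✓ 0111✓ 1010✓ 1011✓ 1100✓ 1110✓ 1111✓
Round 1: -010 -100 -111 0-00✓ 0-01✓ 00-0 000-✓ 01-1 010-✓ 1-10✓ 1-11✓ 101-✓ 11-0 111-✓
Round 2: 0-0- 1-1-
PIs = {-010, -100, -111, 0-0-, 00-0, 01-1, 1-1-, 11-0}
Coverage chart:
  m1: 0-0- ←essential
  m2: -010,00-0
  m4: -100,0-0-
  m5: 0-0-,01-1
  m7: -111,01-1
  m10: -010,1-1-
  m12: -100,11-0
  m14: 1-1-,11-0
Essential: 0-0-

1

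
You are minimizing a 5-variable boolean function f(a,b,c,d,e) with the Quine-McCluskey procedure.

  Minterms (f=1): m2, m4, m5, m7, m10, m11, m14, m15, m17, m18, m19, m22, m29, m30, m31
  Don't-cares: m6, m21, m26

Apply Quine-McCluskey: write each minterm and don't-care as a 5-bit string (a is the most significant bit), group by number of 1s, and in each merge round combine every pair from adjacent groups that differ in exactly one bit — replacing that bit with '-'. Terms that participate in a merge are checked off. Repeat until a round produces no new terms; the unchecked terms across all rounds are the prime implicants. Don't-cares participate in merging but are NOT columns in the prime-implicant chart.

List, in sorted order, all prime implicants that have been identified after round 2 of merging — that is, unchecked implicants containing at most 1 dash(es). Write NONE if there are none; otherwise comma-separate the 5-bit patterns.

[col 0] 00010*, 00100*, 00101*, 00110*, 00111*, 01010*, 01011*, 01110*, 01111*, 10001*, 10010*, 10011*, 10101*, 10110*, 11010*, 11101*, 11110*, 11111*
[col 1] -0010*, -0101, -0110*, -1010*, -1110*, -1111*, 0-010*, 0-110*, 0-111*, 00-10*, 001-0*, 001-1*, 0010-*, 0011-*, 01-10*, 01-11*, 0101-*, 0111-*, 1-010*, 1-101, 1-110*, 10-01, 10-10*, 100-1, 1001-, 11-10*, 111-1, 1111-*
[col 2] --010*, --110*, -0-10*, -1-10*, -111-, 0--10*, 0-11-, 001--, 01-1-, 1--10*
[col 3] ---10
Prime implicants: ---10, -0101, -111-, 0-11-, 001--, 01-1-, 1-101, 10-01, 100-1, 1001-, 111-1

-0101, 1-101, 10-01, 100-1, 1001-, 111-1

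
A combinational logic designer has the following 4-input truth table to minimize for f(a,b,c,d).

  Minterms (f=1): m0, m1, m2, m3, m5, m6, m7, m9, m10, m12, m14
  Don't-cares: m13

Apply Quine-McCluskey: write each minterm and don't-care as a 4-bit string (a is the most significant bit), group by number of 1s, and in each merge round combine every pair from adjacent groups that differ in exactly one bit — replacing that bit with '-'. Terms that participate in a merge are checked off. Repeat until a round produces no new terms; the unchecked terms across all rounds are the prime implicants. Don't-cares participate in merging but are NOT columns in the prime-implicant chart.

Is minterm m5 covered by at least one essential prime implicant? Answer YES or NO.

YES

Round 0: 0000✓ 0001✓ 0010✓ 0011✓ 0101✓ 0110✓ 0111✓ 1001✓ 1010✓ 1100✓ 1101✓ 1110✓
Round 1: -001✓ -010✓ -101✓ -110✓ 0-01✓ 0-10✓ 0-11✓ 00-0✓ 00-1✓ 000-✓ 001-✓ 01-1✓ 011-✓ 1-01✓ 1-10✓ 11-0 110-
Round 2: --01 --10 0--1 0-1- 00--
PIs = {--01, --10, 0--1, 0-1-, 00--, 11-0, 110-}
Coverage chart:
  m0: 00-- ←essential
  m1: --01,0--1,00--
  m2: --10,0-1-,00--
  m3: 0--1,0-1-,00--
  m5: --01,0--1
  m6: --10,0-1-
  m7: 0--1,0-1-
  m9: --01 ←essential
  m10: --10 ←essential
  m12: 11-0,110-
  m14: --10,11-0
Essential: --01, --10, 00--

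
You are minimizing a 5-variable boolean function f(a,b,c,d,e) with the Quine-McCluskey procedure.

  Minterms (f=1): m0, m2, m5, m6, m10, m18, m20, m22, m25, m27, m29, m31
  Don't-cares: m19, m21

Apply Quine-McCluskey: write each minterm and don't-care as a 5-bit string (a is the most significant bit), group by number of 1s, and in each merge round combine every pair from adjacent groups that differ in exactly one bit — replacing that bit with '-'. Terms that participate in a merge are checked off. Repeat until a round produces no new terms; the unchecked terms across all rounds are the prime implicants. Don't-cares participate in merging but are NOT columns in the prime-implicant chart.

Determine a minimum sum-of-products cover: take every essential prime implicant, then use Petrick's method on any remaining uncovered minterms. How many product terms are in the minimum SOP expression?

[col 0] 00000*, 00010*, 00101*, 00110*, 01010*, 10010*, 10011*, 10100*, 10101*, 10110*, 11001*, 11011*, 11101*, 11111*
[col 1] -0010*, -0101, -0110*, 0-010, 00-10*, 000-0, 1-011, 1-101, 10-10*, 1001-, 101-0, 1010-, 11-01*, 11-11*, 110-1*, 111-1*
[col 2] -0-10, 11--1
Prime implicants: -0-10, -0101, 0-010, 000-0, 1-011, 1-101, 1001-, 101-0, 1010-, 11--1
PI chart (minterm → PIs covering it):
  0 | 000-0  (sole → essential)
  2 | -0-10,0-010,000-0
  5 | -0101  (sole → essential)
  6 | -0-10  (sole → essential)
  10 | 0-010  (sole → essential)
  18 | -0-10,1001-
  20 | 101-0,1010-
  22 | -0-10,101-0
  25 | 11--1  (sole → essential)
  27 | 1-011,11--1
  29 | 1-101,11--1
  31 | 11--1  (sole → essential)
Essential prime implicants: -0-10, -0101, 0-010, 000-0, 11--1
Petrick residual → 101-0
Minimum SOP uses 6 PIs: b'de' + b'cd'e + a'c'de' + a'b'c'e' + ab'ce' + abe

6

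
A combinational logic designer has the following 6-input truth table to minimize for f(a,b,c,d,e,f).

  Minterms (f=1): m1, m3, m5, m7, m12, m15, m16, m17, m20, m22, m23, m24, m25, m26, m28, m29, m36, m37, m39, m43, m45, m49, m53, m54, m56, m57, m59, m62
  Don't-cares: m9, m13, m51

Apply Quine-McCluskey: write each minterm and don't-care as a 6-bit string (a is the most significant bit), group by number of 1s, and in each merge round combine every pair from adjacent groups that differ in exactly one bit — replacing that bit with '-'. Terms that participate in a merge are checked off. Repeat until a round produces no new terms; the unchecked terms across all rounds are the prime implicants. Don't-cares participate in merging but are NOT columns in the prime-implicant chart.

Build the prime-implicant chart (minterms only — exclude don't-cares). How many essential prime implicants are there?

Round 0: 000001✓ 000011✓ 000101✓ 000111✓ 001001✓ 001100✓ 001101✓ 001111✓ 010000✓ 010001✓ 010100✓ 010110✓ 010111✓ 011000✓ 011001✓ 011010✓ 011100✓ 011101✓ 100100✓ 100101✓ 100111✓ 101011✓ 101101✓ 110001✓ 110011✓ 110101✓ 110110✓ 111000✓ 111001✓ 111011✓ 111110✓
Round 1: -00101✓ -00111✓ -01101✓ -10001✓ -10110 -11000✓ -11001✓ 0-0001✓ 0-0111 0-1001✓ 0-1100✓ 0-1101✓ 00-001✓ 00-101✓ 00-111✓ 000-01✓ 000-11✓ 0000-1✓ 0001-1✓ 001-01✓ 0011-1✓ 00110-✓ 01-000✓ 01-001✓ 01-100✓ 010-00✓ 01000-✓ 0101-0 01011- 011-00✓ 011-01✓ 0110-0 01100-✓ 01110-✓ 1-0101 1-1011 10-101✓ 1001-1✓ 10010- 11-001✓ 11-011✓ 11-110 110-01 1100-1✓ 1110-1✓ 11100-✓
Round 2: -0-101 -001-1 -1-001 -1100- 0--001 0-1-01 0-110- 00--01 00-1-1 000--1 01--00 01-00- 011-0- 11-0-1
PIs = {-0-101, -001-1, -1-001, -10110, -1100-, 0--001, 0-0111, 0-1-01, 0-110-, 00--01, 00-1-1, 000--1, 01--00, 01-00-, 0101-0, 01011-, 011-0-, 0110-0, 1-0101, 1-1011, 10010-, 11-0-1, 11-110, 110-01}
Coverage chart:
  m1: 0--001,00--01,000--1
  m3: 000--1 ←essential
  m5: -0-101,-001-1,00--01,00-1-1,000--1
  m7: -001-1,0-0111,00-1-1,000--1
  m12: 0-110- ←essential
  m15: 00-1-1 ←essential
  m16: 01--00,01-00-
  m17: -1-001,0--001,01-00-
  m20: 01--00,0101-0
  m22: -10110,0101-0,01011-
  m23: 0-0111,01011-
  m24: -1100-,01--00,01-00-,011-0-,0110-0
  m25: -1-001,-1100-,0--001,0-1-01,01-00-,011-0-
  m26: 0110-0 ←essential
  m28: 0-110-,01--00,011-0-
  m29: 0-1-01,0-110-,011-0-
  m36: 10010- ←essential
  m37: -0-101,-001-1,1-0101,10010-
  m39: -001-1 ←essential
  m43: 1-1011 ←essential
  m45: -0-101 ←essential
  m49: -1-001,11-0-1,110-01
  m53: 1-0101,110-01
  m54: -10110,11-110
  m56: -1100- ←essential
  m57: -1-001,-1100-,11-0-1
  m59: 1-1011,11-0-1
  m62: 11-110 ←essential
Essential: -0-101, -001-1, -1100-, 0-110-, 00-1-1, 000--1, 0110-0, 1-1011, 10010-, 11-110

10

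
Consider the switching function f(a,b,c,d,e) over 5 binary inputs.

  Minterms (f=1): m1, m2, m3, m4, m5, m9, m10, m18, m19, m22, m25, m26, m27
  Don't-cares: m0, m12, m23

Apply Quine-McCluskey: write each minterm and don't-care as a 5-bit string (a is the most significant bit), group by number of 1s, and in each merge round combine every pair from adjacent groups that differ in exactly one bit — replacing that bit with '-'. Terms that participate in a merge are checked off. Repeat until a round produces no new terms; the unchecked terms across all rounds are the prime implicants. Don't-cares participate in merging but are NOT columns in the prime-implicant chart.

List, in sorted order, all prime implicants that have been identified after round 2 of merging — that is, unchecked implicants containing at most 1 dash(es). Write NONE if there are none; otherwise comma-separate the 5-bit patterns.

[col 0] 00000*, 00001*, 00010*, 00011*, 00100*, 00101*, 01001*, 01010*, 01100*, 10010*, 10011*, 10110*, 10111*, 11001*, 11010*, 11011*
[col 1] -0010*, -0011*, -1001, -1010*, 0-001, 0-010*, 0-100, 00-00*, 00-01*, 000-0*, 000-1*, 0000-*, 0001-*, 0010-*, 1-010*, 1-011*, 10-10*, 10-11*, 1001-*, 1011-*, 110-1, 1101-*
[col 2] --010, -001-, 00-0-, 000--, 1-01-, 10-1-
Prime implicants: --010, -001-, -1001, 0-001, 0-100, 00-0-, 000--, 1-01-, 10-1-, 110-1

-1001, 0-001, 0-100, 110-1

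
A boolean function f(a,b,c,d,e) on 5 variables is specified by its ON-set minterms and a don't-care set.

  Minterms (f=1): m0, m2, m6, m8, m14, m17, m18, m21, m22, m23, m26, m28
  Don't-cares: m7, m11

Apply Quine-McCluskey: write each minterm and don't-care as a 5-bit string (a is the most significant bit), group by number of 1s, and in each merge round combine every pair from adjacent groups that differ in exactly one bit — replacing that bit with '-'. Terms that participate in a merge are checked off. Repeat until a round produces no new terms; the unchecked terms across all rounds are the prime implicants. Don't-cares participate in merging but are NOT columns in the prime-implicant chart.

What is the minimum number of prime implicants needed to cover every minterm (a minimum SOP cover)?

size-2^0 implicants → 00000(✓)  00010(✓)  00110(✓)  00111(✓)  01000(✓)  01011  01110(✓)  10001(✓)  10010(✓)  10101(✓)  10110(✓)  10111(✓)  11010(✓)  11100
size-2^1 implicants → -0010(✓)  -0110(✓)  -0111(✓)  0-000  0-110  00-10(✓)  000-0  0011-(✓)  1-010  10-01  10-10(✓)  101-1  1011-(✓)
size-2^2 implicants → -0-10  -011-
Unchecked terms (primes): -0-10, -011-, 0-000, 0-110, 000-0, 01011, 1-010, 10-01, 101-1, 11100
Minterm coverage:
  m0 ⊆ 0-000,000-0
  m2 ⊆ -0-10,000-0
  m6 ⊆ -0-10,-011-,0-110
  m8 ⊆ 0-000 [E]
  m14 ⊆ 0-110 [E]
  m17 ⊆ 10-01 [E]
  m18 ⊆ -0-10,1-010
  m21 ⊆ 10-01,101-1
  m22 ⊆ -0-10,-011-
  m23 ⊆ -011-,101-1
  m26 ⊆ 1-010 [E]
  m28 ⊆ 11100 [E]
E = {0-000, 0-110, 1-010, 10-01, 11100}
Petrick residual → -0-10, -011-
Cover = b'de' + b'cd + a'c'd'e' + a'cde' + ac'de' + ab'd'e + abcd'e'  |cover|=7

7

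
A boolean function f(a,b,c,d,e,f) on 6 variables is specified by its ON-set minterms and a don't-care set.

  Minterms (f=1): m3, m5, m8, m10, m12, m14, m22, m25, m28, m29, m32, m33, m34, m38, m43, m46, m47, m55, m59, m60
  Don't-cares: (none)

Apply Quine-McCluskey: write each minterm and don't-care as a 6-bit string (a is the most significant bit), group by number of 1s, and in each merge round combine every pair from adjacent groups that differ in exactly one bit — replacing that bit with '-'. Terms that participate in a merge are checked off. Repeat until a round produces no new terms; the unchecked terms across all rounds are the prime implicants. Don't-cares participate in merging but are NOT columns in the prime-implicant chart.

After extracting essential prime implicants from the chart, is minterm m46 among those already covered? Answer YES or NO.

NO

Round 0: 000011 000101 001000✓ 001010✓ 001100✓ 001110✓ 010110 011001✓ 011100✓ 011101✓ 100000✓ 100001✓ 100010✓ 100110✓ 101011✓ 101110✓ 101111✓ 110111 111011✓ 111100✓
Round 1: -01110 -11100 0-1100 001-00✓ 001-10✓ 0010-0✓ 0011-0✓ 011-01 01110- 1-1011 10-110 100-10 1000-0 10000- 101-11 10111-
Round 2: 001--0
PIs = {-01110, -11100, 0-1100, 000011, 000101, 001--0, 010110, 011-01, 01110-, 1-1011, 10-110, 100-10, 1000-0, 10000-, 101-11, 10111-, 110111}
Coverage chart:
  m3: 000011 ←essential
  m5: 000101 ←essential
  m8: 001--0 ←essential
  m10: 001--0 ←essential
  m12: 0-1100,001--0
  m14: -01110,001--0
  m22: 010110 ←essential
  m25: 011-01 ←essential
  m28: -11100,0-1100,01110-
  m29: 011-01,01110-
  m32: 1000-0,10000-
  m33: 10000- ←essential
  m34: 100-10,1000-0
  m38: 10-110,100-10
  m43: 1-1011,101-11
  m46: -01110,10-110,10111-
  m47: 101-11,10111-
  m55: 110111 ←essential
  m59: 1-1011 ←essential
  m60: -11100 ←essential
Essential: -11100, 000011, 000101, 001--0, 010110, 011-01, 1-1011, 10000-, 110111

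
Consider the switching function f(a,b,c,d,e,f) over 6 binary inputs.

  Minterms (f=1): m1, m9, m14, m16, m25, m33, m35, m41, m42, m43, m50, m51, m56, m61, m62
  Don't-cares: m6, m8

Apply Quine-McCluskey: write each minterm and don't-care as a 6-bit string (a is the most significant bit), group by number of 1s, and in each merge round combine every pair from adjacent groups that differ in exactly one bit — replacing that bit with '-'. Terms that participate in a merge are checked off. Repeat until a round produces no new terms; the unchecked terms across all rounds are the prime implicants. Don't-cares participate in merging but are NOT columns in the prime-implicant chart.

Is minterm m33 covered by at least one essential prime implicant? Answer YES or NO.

[col 0] 000001*, 000110*, 001000*, 001001*, 001110*, 010000, 011001*, 100001*, 100011*, 101001*, 101010*, 101011*, 110010*, 110011*, 111000, 111101, 111110
[col 1] -00001*, -01001*, 0-1001, 00-001*, 00-110, 00100-, 1-0011, 10-001*, 10-011*, 1000-1*, 1010-1*, 10101-, 11001-
[col 2] -0-001, 10-0-1
Prime implicants: -0-001, 0-1001, 00-110, 00100-, 010000, 1-0011, 10-0-1, 10101-, 11001-, 111000, 111101, 111110
PI chart (minterm → PIs covering it):
  1 | -0-001  (sole → essential)
  9 | -0-001,0-1001,00100-
  14 | 00-110  (sole → essential)
  16 | 010000  (sole → essential)
  25 | 0-1001  (sole → essential)
  33 | -0-001,10-0-1
  35 | 1-0011,10-0-1
  41 | -0-001,10-0-1
  42 | 10101-  (sole → essential)
  43 | 10-0-1,10101-
  50 | 11001-  (sole → essential)
  51 | 1-0011,11001-
  56 | 111000  (sole → essential)
  61 | 111101  (sole → essential)
  62 | 111110  (sole → essential)
Essential prime implicants: -0-001, 0-1001, 00-110, 010000, 10101-, 11001-, 111000, 111101, 111110

YES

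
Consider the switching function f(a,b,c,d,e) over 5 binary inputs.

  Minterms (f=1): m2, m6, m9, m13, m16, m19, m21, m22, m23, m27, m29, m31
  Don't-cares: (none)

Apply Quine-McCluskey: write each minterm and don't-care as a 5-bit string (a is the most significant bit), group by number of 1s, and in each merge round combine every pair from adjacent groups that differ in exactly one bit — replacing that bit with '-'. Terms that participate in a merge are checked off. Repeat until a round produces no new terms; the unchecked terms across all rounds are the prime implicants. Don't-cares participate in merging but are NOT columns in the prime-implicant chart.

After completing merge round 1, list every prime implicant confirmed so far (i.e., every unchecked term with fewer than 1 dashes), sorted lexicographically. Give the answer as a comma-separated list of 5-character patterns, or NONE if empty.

size-2^0 implicants → 00010(✓)  00110(✓)  01001(✓)  01101(✓)  10000  10011(✓)  10101(✓)  10110(✓)  10111(✓)  11011(✓)  11101(✓)  11111(✓)
size-2^1 implicants → -0110  -1101  00-10  01-01  1-011(✓)  1-101(✓)  1-111(✓)  10-11(✓)  101-1(✓)  1011-  11-11(✓)  111-1(✓)
size-2^2 implicants → 1--11  1-1-1
Unchecked terms (primes): -0110, -1101, 00-10, 01-01, 1--11, 1-1-1, 10000, 1011-

10000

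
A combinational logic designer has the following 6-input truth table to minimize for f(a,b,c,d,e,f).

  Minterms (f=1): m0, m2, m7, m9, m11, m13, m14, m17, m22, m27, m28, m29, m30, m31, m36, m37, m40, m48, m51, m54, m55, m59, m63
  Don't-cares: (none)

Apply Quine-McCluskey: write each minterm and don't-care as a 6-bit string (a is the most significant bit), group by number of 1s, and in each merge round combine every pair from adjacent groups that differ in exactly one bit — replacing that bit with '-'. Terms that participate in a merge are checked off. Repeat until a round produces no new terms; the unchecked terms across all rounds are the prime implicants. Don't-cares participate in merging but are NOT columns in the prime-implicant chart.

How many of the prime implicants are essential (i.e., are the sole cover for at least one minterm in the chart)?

9

size-2^0 implicants → 000000(✓)  000010(✓)  000111  001001(✓)  001011(✓)  001101(✓)  001110(✓)  010001  010110(✓)  011011(✓)  011100(✓)  011101(✓)  011110(✓)  011111(✓)  100100(✓)  100101(✓)  101000  110000  110011(✓)  110110(✓)  110111(✓)  111011(✓)  111111(✓)
size-2^1 implicants → -10110  -11011(✓)  -11111(✓)  0-1011  0-1101  0-1110  0000-0  001-01  0010-1  01-110  011-11(✓)  0111-0(✓)  0111-1(✓)  01110-(✓)  01111-(✓)  10010-  11-011(✓)  11-111(✓)  110-11(✓)  11011-  111-11(✓)
size-2^2 implicants → -11-11  0111--  11--11
Unchecked terms (primes): -10110, -11-11, 0-1011, 0-1101, 0-1110, 0000-0, 000111, 001-01, 0010-1, 01-110, 010001, 0111--, 10010-, 101000, 11--11, 110000, 11011-
Minterm coverage:
  m0 ⊆ 0000-0 [E]
  m2 ⊆ 0000-0 [E]
  m7 ⊆ 000111 [E]
  m9 ⊆ 001-01,0010-1
  m11 ⊆ 0-1011,0010-1
  m13 ⊆ 0-1101,001-01
  m14 ⊆ 0-1110 [E]
  m17 ⊆ 010001 [E]
  m22 ⊆ -10110,01-110
  m27 ⊆ -11-11,0-1011
  m28 ⊆ 0111-- [E]
  m29 ⊆ 0-1101,0111--
  m30 ⊆ 0-1110,01-110,0111--
  m31 ⊆ -11-11,0111--
  m36 ⊆ 10010- [E]
  m37 ⊆ 10010- [E]
  m40 ⊆ 101000 [E]
  m48 ⊆ 110000 [E]
  m51 ⊆ 11--11 [E]
  m54 ⊆ -10110,11011-
  m55 ⊆ 11--11,11011-
  m59 ⊆ -11-11,11--11
  m63 ⊆ -11-11,11--11
E = {0-1110, 0000-0, 000111, 010001, 0111--, 10010-, 101000, 11--11, 110000}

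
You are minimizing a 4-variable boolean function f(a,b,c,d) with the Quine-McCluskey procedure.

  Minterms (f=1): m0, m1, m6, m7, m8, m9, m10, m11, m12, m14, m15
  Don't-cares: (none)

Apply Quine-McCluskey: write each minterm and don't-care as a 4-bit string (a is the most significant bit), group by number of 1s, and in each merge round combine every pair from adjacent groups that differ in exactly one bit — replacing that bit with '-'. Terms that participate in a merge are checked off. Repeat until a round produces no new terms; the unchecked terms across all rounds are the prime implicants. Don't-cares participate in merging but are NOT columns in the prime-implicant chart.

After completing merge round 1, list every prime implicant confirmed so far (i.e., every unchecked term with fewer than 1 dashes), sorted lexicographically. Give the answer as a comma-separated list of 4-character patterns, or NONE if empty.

NONE

[col 0] 0000*, 0001*, 0110*, 0111*, 1000*, 1001*, 1010*, 1011*, 1100*, 1110*, 1111*
[col 1] -000*, -001*, -110*, -111*, 000-*, 011-*, 1-00*, 1-10*, 1-11*, 10-0*, 10-1*, 100-*, 101-*, 11-0*, 111-*
[col 2] -00-, -11-, 1--0, 1-1-, 10--
Prime implicants: -00-, -11-, 1--0, 1-1-, 10--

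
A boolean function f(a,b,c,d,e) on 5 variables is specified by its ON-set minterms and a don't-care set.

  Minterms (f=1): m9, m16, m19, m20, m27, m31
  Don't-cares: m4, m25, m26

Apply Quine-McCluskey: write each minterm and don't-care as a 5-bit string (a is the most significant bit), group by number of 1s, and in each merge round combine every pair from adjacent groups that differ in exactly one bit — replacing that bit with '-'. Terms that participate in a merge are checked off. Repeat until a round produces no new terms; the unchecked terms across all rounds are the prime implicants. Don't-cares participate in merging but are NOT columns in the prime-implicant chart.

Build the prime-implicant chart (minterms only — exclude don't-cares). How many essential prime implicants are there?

size-2^0 implicants → 00100(✓)  01001(✓)  10000(✓)  10011(✓)  10100(✓)  11001(✓)  11010(✓)  11011(✓)  11111(✓)
size-2^1 implicants → -0100  -1001  1-011  10-00  11-11  110-1  1101-
Unchecked terms (primes): -0100, -1001, 1-011, 10-00, 11-11, 110-1, 1101-
Minterm coverage:
  m9 ⊆ -1001 [E]
  m16 ⊆ 10-00 [E]
  m19 ⊆ 1-011 [E]
  m20 ⊆ -0100,10-00
  m27 ⊆ 1-011,11-11,110-1,1101-
  m31 ⊆ 11-11 [E]
E = {-1001, 1-011, 10-00, 11-11}

4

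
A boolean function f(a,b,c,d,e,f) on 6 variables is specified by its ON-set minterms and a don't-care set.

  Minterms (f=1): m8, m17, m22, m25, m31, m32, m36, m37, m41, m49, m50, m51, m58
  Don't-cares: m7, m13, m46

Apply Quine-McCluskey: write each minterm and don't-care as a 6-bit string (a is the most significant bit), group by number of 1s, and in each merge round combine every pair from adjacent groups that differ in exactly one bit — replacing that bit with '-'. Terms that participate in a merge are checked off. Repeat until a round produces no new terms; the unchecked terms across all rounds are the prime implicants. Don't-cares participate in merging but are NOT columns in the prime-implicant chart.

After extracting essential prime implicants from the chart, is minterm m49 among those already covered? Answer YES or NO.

NO

size-2^0 implicants → 000111  001000  001101  010001(✓)  010110  011001(✓)  011111  100000(✓)  100100(✓)  100101(✓)  101001  101110  110001(✓)  110010(✓)  110011(✓)  111010(✓)
size-2^1 implicants → -10001  01-001  100-00  10010-  11-010  1100-1  11001-
Unchecked terms (primes): -10001, 000111, 001000, 001101, 01-001, 010110, 011111, 100-00, 10010-, 101001, 101110, 11-010, 1100-1, 11001-
Minterm coverage:
  m8 ⊆ 001000 [E]
  m17 ⊆ -10001,01-001
  m22 ⊆ 010110 [E]
  m25 ⊆ 01-001 [E]
  m31 ⊆ 011111 [E]
  m32 ⊆ 100-00 [E]
  m36 ⊆ 100-00,10010-
  m37 ⊆ 10010- [E]
  m41 ⊆ 101001 [E]
  m49 ⊆ -10001,1100-1
  m50 ⊆ 11-010,11001-
  m51 ⊆ 1100-1,11001-
  m58 ⊆ 11-010 [E]
E = {001000, 01-001, 010110, 011111, 100-00, 10010-, 101001, 11-010}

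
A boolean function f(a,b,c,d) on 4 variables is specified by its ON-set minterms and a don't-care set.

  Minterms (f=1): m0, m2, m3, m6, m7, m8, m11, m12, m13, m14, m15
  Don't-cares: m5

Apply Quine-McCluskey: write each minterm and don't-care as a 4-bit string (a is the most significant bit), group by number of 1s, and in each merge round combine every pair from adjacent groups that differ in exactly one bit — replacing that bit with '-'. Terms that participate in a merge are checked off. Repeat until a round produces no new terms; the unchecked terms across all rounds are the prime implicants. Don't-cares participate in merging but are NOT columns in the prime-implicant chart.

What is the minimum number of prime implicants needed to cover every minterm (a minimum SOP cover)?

4

Round 0: 0000✓ 0010✓ 0011✓ 0101✓ 0110✓ 0111✓ 1000✓ 1011✓ 1100✓ 1101✓ 1110✓ 1111✓
Round 1: -000 -011✓ -101✓ -110✓ -111✓ 0-10✓ 0-11✓ 00-0 001-✓ 01-1✓ 011-✓ 1-00 1-11✓ 11-0✓ 11-1✓ 110-✓ 111-✓
Round 2: --11 -1-1 -11- 0-1- 11--
PIs = {--11, -000, -1-1, -11-, 0-1-, 00-0, 1-00, 11--}
Coverage chart:
  m0: -000,00-0
  m2: 0-1-,00-0
  m3: --11,0-1-
  m6: -11-,0-1-
  m7: --11,-1-1,-11-,0-1-
  m8: -000,1-00
  m11: --11 ←essential
  m12: 1-00,11--
  m13: -1-1,11--
  m14: -11-,11--
  m15: --11,-1-1,-11-,11--
Essential: --11
Petrick residual → -000, 0-1-, 11--
Min cover (4 terms): cd + b'c'd' + a'c + ab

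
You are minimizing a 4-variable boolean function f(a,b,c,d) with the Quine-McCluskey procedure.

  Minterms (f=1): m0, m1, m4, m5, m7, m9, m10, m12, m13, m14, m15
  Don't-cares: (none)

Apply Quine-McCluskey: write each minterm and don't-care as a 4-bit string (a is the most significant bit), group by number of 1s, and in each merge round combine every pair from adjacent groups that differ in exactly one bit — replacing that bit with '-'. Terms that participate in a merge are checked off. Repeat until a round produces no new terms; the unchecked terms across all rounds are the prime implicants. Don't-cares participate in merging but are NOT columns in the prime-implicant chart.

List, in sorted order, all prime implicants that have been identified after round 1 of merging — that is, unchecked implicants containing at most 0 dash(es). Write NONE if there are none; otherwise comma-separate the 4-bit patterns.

[col 0] 0000*, 0001*, 0100*, 0101*, 0111*, 1001*, 1010*, 1100*, 1101*, 1110*, 1111*
[col 1] -001*, -100*, -101*, -111*, 0-00*, 0-01*, 000-*, 01-1*, 010-*, 1-01*, 1-10, 11-0*, 11-1*, 110-*, 111-*
[col 2] --01, -1-1, -10-, 0-0-, 11--
Prime implicants: --01, -1-1, -10-, 0-0-, 1-10, 11--

NONE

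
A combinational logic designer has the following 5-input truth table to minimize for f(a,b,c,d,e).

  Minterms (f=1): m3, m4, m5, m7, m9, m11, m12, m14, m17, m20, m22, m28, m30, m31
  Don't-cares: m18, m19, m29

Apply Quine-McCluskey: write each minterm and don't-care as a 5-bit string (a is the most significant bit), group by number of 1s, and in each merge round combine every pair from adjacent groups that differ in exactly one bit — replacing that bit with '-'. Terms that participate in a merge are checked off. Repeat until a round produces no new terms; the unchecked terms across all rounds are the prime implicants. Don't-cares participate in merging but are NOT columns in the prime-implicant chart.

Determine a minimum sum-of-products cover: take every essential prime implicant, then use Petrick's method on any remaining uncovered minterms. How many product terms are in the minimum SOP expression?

size-2^0 implicants → 00011(✓)  00100(✓)  00101(✓)  00111(✓)  01001(✓)  01011(✓)  01100(✓)  01110(✓)  10001(✓)  10010(✓)  10011(✓)  10100(✓)  10110(✓)  11100(✓)  11101(✓)  11110(✓)  11111(✓)
size-2^1 implicants → -0011  -0100(✓)  -1100(✓)  -1110(✓)  0-011  0-100(✓)  00-11  001-1  0010-  010-1  011-0(✓)  1-100(✓)  1-110(✓)  10-10  100-1  1001-  101-0(✓)  111-0(✓)  111-1(✓)  1110-(✓)  1111-(✓)
size-2^2 implicants → --100  -11-0  1-1-0  111--
Unchecked terms (primes): --100, -0011, -11-0, 0-011, 00-11, 001-1, 0010-, 010-1, 1-1-0, 10-10, 100-1, 1001-, 111--
Minterm coverage:
  m3 ⊆ -0011,0-011,00-11
  m4 ⊆ --100,0010-
  m5 ⊆ 001-1,0010-
  m7 ⊆ 00-11,001-1
  m9 ⊆ 010-1 [E]
  m11 ⊆ 0-011,010-1
  m12 ⊆ --100,-11-0
  m14 ⊆ -11-0 [E]
  m17 ⊆ 100-1 [E]
  m20 ⊆ --100,1-1-0
  m22 ⊆ 1-1-0,10-10
  m28 ⊆ --100,-11-0,1-1-0,111--
  m30 ⊆ -11-0,1-1-0,111--
  m31 ⊆ 111-- [E]
E = {-11-0, 010-1, 100-1, 111--}
Petrick residual → 00-11, 0010-, 1-1-0
Cover = bce' + a'b'de + a'b'cd' + a'bc'e + ace' + ab'c'e + abc  |cover|=7

7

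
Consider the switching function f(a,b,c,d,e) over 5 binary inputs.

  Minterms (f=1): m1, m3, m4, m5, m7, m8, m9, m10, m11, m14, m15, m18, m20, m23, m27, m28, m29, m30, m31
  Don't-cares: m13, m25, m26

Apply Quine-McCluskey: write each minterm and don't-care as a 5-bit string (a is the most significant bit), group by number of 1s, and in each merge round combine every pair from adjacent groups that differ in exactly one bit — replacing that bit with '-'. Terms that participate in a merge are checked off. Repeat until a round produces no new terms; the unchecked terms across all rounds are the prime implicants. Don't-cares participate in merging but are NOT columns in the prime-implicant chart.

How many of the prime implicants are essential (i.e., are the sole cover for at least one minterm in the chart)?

Round 0: 00001✓ 00011✓ 00100✓ 00101✓ 00111✓ 01000✓ 01001✓ 01010✓ 01011✓ 01101✓ 01110✓ 01111✓ 10010✓ 10100✓ 10111✓ 11001✓ 11010✓ 11011✓ 11100✓ 11101✓ 11110✓ 11111✓
Round 1: -0100 -0111✓ -1001✓ -1010✓ -1011✓ -1101✓ -1110✓ -1111✓ 0-001✓ 0-011✓ 0-101✓ 0-111✓ 00-01✓ 00-11✓ 000-1✓ 001-1✓ 0010- 01-01✓ 01-10✓ 01-11✓ 010-0✓ 010-1✓ 0100-✓ 0101-✓ 011-1✓ 0111-✓ 1-010 1-100 1-111✓ 11-01✓ 11-10✓ 11-11✓ 110-1✓ 1101-✓ 111-0✓ 111-1✓ 1110-✓ 1111-✓
Round 2: --111 -1-01✓ -1-10✓ -1-11✓ -10-1✓ -101-✓ -11-1✓ -111-✓ 0--01✓ 0--11✓ 0-0-1✓ 0-1-1✓ 00--1✓ 01--1✓ 01-1-✓ 010-- 11--1✓ 11-1-✓ 111--
Round 3: -1--1 -1-1- 0---1
PIs = {--111, -0100, -1--1, -1-1-, 0---1, 0010-, 010--, 1-010, 1-100, 111--}
Coverage chart:
  m1: 0---1 ←essential
  m3: 0---1 ←essential
  m4: -0100,0010-
  m5: 0---1,0010-
  m7: --111,0---1
  m8: 010-- ←essential
  m9: -1--1,0---1,010--
  m10: -1-1-,010--
  m11: -1--1,-1-1-,0---1,010--
  m14: -1-1- ←essential
  m15: --111,-1--1,-1-1-,0---1
  m18: 1-010 ←essential
  m20: -0100,1-100
  m23: --111 ←essential
  m27: -1--1,-1-1-
  m28: 1-100,111--
  m29: -1--1,111--
  m30: -1-1-,111--
  m31: --111,-1--1,-1-1-,111--
Essential: --111, -1-1-, 0---1, 010--, 1-010

5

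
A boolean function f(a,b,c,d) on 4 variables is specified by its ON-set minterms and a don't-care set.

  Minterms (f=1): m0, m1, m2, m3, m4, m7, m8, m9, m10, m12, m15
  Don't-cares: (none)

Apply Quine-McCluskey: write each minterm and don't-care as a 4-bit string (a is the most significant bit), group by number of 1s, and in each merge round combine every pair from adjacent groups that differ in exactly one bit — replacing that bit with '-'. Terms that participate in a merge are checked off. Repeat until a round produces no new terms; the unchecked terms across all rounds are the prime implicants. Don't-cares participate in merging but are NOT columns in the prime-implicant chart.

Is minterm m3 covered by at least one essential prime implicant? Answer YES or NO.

NO

[col 0] 0000*, 0001*, 0010*, 0011*, 0100*, 0111*, 1000*, 1001*, 1010*, 1100*, 1111*
[col 1] -000*, -001*, -010*, -100*, -111, 0-00*, 0-11, 00-0*, 00-1*, 000-*, 001-*, 1-00*, 10-0*, 100-*
[col 2] --00, -0-0, -00-, 00--
Prime implicants: --00, -0-0, -00-, -111, 0-11, 00--
PI chart (minterm → PIs covering it):
  0 | --00,-0-0,-00-,00--
  1 | -00-,00--
  2 | -0-0,00--
  3 | 0-11,00--
  4 | --00  (sole → essential)
  7 | -111,0-11
  8 | --00,-0-0,-00-
  9 | -00-  (sole → essential)
  10 | -0-0  (sole → essential)
  12 | --00  (sole → essential)
  15 | -111  (sole → essential)
Essential prime implicants: --00, -0-0, -00-, -111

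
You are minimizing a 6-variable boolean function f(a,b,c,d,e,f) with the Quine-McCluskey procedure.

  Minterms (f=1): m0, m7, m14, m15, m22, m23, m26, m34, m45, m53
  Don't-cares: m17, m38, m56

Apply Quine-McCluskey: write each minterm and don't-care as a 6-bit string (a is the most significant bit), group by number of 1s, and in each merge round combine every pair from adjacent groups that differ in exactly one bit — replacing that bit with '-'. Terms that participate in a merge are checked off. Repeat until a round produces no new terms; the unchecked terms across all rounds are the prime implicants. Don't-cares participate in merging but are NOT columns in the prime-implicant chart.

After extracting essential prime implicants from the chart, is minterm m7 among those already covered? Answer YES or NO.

[col 0] 000000, 000111*, 001110*, 001111*, 010001, 010110*, 010111*, 011010, 100010*, 100110*, 101101, 110101, 111000
[col 1] 0-0111, 00-111, 00111-, 01011-, 100-10
Prime implicants: 0-0111, 00-111, 000000, 00111-, 010001, 01011-, 011010, 100-10, 101101, 110101, 111000
PI chart (minterm → PIs covering it):
  0 | 000000  (sole → essential)
  7 | 0-0111,00-111
  14 | 00111-  (sole → essential)
  15 | 00-111,00111-
  22 | 01011-  (sole → essential)
  23 | 0-0111,01011-
  26 | 011010  (sole → essential)
  34 | 100-10  (sole → essential)
  45 | 101101  (sole → essential)
  53 | 110101  (sole → essential)
Essential prime implicants: 000000, 00111-, 01011-, 011010, 100-10, 101101, 110101

NO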